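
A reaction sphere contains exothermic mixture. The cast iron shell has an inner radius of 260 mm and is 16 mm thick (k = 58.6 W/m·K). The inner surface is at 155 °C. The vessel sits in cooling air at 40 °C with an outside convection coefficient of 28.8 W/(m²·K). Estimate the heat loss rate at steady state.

Radial (spherical) resistances in series:
R_cast iron shell = (1/0.26 − 1/0.276)/(4π×58.6) = 3.028×10^-4 K/W
R_outer film = 1/(h·4πr_o²) = 1/(28.8×4π×0.276²) = 0.03627 K/W
R_total = 0.03658 K/W
Q = ΔT/R_total = 115/0.03658

Q ≈ 3140 W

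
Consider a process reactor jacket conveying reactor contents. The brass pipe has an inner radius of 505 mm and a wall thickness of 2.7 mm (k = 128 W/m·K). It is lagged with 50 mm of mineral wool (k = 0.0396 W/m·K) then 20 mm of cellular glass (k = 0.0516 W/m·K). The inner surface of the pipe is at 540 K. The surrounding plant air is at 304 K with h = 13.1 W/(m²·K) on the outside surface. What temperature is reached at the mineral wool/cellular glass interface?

For a radial system each layer contributes R = ln(r_out/r_in)/(2πkL); films add R = 1/(hA).
R_brass pipe wall = ln(507.7/505)/(2π×128×1) = 6.63×10^-6 K/W
R_mineral wool = ln(557.7/507.7)/(2π×0.0396×1) = 0.3775 K/W
R_cellular glass = ln(577.7/557.7)/(2π×0.0516×1) = 0.1087 K/W
R_outer film = 1/(h_o·2πr_oL) = 1/(13.1×2π×0.5777×1) = 0.02103 K/W
R_total = 0.5072 K/W
Q = ΔT/R_total = 236/0.5072
Q = 465 W/m
T_interface = T_inner − Q·ΣR(inner→interface) = 540 − 465×0.3775

T ≈ 364 K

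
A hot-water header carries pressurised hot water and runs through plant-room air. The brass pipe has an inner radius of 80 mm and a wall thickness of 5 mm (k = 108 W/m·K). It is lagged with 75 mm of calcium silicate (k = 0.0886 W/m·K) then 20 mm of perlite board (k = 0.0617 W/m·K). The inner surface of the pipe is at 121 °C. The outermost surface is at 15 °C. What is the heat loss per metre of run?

Cylindrical conduction, so R = ln(r₂/r₁)/(2πkL) per layer, in series:
R_brass pipe wall = ln(85/80)/(2π×108×1) = 8.934×10^-5 K/W
R_calcium silicate = ln(160/85)/(2π×0.0886×1) = 1.136 K/W
R_perlite board = ln(180/160)/(2π×0.0617×1) = 0.3038 K/W
R_total = 1.44 K/W
Q = ΔT/R_total = 106/1.44

q′ ≈ 73.6 W/m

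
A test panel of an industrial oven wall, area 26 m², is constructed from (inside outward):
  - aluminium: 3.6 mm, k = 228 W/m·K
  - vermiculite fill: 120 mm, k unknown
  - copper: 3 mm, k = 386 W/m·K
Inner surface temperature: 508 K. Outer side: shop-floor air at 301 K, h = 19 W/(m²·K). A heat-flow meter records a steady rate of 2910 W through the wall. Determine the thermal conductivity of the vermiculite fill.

Using the resistance-network approach (series):
R_aluminium = L/(kA) = 0.0036/(228×26) = 6.073×10^-7 K/W
R_copper = L/(kA) = 0.003/(386×26) = 2.989×10^-7 K/W
R_outer film = 1/(h_o·A) = 1/(19×26) = 0.002024 K/W
Sum of known resistances R_other = 0.002025 K/W
Total R = ΔT/Q = 207/2910 = 0.07113 K/W
R_vermiculite fill = R_total − R_other = 0.06911 K/W
k = L/(R·A) = 0.12/(0.06911×26)

k ≈ 0.0668 W/(m·K)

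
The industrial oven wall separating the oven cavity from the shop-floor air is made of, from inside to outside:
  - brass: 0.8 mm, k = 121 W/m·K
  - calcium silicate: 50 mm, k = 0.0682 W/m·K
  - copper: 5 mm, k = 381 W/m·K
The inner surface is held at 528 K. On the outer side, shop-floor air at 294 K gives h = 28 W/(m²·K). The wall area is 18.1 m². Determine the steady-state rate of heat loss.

Q ≈ 5510 W

Thermal resistances in series:
R_brass = L/(kA) = 0.0008/(121×18.1) = 3.653×10^-7 K/W
R_calcium silicate = L/(kA) = 0.05/(0.0682×18.1) = 0.0405 K/W
R_copper = L/(kA) = 0.005/(381×18.1) = 7.25×10^-7 K/W
R_outer film = 1/(h_o·A) = 1/(28×18.1) = 0.001973 K/W
R_total = 0.04248 K/W
Q = ΔT / R_total = 234 / 0.04248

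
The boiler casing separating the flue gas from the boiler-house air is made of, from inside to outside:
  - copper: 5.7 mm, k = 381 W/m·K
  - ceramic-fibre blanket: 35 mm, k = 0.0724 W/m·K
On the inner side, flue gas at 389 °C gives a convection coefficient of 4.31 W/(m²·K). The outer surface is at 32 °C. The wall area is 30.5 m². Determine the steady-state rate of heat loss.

Model the wall as resistances in series:
R_inner film = 1/(h_i·A) = 1/(4.31×30.5) = 0.007607 K/W
R_copper = L/(kA) = 0.0057/(381×30.5) = 4.905×10^-7 K/W
R_ceramic-fibre blanket = L/(kA) = 0.035/(0.0724×30.5) = 0.01585 K/W
R_total = 0.02346 K/W
Q = ΔT / R_total = 357 / 0.02346

Q ≈ 15200 W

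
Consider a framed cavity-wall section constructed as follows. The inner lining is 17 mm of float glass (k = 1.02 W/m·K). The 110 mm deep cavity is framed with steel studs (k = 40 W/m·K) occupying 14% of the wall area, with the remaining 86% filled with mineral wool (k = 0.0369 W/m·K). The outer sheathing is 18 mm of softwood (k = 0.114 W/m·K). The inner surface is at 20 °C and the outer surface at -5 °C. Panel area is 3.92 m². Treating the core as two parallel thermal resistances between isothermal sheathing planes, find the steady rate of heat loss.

Sheathing layers in series; stud and cavity paths in parallel between them.
R_inner = 0.017/(1.02×3.92) = 0.004252 K/W
R_stud  = 0.11/(40×0.14×3.92) = 0.005011 K/W
R_cav   = 0.11/(0.0369×0.86×3.92) = 0.8843 K/W
1/R_core = 1/R_stud + 1/R_cav → R_core = 0.004983 K/W
R_outer = 0.018/(0.114×3.92) = 0.04028 K/W
R_total = 0.04951 K/W
Q = ΔT/R_total = 25/0.04951

Q ≈ 505 W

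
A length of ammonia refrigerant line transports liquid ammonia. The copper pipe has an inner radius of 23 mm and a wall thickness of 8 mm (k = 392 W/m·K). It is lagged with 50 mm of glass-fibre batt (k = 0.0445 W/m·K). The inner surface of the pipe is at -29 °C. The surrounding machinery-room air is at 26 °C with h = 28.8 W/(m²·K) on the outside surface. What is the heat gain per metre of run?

Per-layer cylindrical resistances, series-summed:
R_copper pipe wall = ln(31/23)/(2π×392×1) = 1.212×10^-4 K/W
R_glass-fibre batt = ln(81/31)/(2π×0.0445×1) = 3.435 K/W
R_outer film = 1/(h_o·2πr_oL) = 1/(28.8×2π×0.081×1) = 0.06822 K/W
R_total = 3.503 K/W
Q = ΔT/R_total = 55/3.503

q′ ≈ 15.7 W/m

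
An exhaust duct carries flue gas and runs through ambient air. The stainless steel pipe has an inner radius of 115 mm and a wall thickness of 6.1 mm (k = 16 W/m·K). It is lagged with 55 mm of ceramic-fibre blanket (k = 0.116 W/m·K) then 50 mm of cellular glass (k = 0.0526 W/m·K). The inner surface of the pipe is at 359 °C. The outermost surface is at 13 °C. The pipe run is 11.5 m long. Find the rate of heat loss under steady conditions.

Q ≈ 3130 W

For a radial system each layer contributes R = ln(r_out/r_in)/(2πkL); films add R = 1/(hA).
R_stainless steel pipe wall = ln(121.1/115)/(2π×16×11.5) = 4.471×10^-5 K/W
R_ceramic-fibre blanket = ln(176.1/121.1)/(2π×0.116×11.5) = 0.04467 K/W
R_cellular glass = ln(226.1/176.1)/(2π×0.0526×11.5) = 0.06576 K/W
R_total = 0.1105 K/W
Q = ΔT/R_total = 346/0.1105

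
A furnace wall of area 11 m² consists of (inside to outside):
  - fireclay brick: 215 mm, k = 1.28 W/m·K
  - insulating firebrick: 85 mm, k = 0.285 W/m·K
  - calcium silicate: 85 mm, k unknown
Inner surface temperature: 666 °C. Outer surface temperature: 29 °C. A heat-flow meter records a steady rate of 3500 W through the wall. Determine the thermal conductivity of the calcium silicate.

Using the resistance-network approach (series):
R_fireclay brick = L/(kA) = 0.215/(1.28×11) = 0.01527 K/W
R_insulating firebrick = L/(kA) = 0.085/(0.285×11) = 0.02711 K/W
Sum of known resistances R_other = 0.04238 K/W
Total R = ΔT/Q = 637/3500 = 0.182 K/W
R_calcium silicate = R_total − R_other = 0.1396 K/W
k = L/(R·A) = 0.085/(0.1396×11)

k ≈ 0.0553 W/(m·K)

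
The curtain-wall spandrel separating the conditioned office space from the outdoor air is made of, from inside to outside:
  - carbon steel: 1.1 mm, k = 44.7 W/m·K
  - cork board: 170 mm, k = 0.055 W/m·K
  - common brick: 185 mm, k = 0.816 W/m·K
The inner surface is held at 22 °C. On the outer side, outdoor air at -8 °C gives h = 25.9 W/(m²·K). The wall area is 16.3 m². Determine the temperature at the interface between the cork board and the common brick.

T ≈ -5.63 °C

Treating each layer as a thermal resistance in series:
R_carbon steel = L/(kA) = 0.0011/(44.7×16.3) = 1.51×10^-6 K/W
R_cork board = L/(kA) = 0.17/(0.055×16.3) = 0.1896 K/W
R_common brick = L/(kA) = 0.185/(0.816×16.3) = 0.01391 K/W
R_outer film = 1/(h_o·A) = 1/(25.9×16.3) = 0.002369 K/W
R_total = 0.2059 K/W;  Q = ΔT/R_total = 30/0.2059 = 145.7 W
T_interface = T_inner − Q·ΣR(inner→interface) = 22 − 146×0.1896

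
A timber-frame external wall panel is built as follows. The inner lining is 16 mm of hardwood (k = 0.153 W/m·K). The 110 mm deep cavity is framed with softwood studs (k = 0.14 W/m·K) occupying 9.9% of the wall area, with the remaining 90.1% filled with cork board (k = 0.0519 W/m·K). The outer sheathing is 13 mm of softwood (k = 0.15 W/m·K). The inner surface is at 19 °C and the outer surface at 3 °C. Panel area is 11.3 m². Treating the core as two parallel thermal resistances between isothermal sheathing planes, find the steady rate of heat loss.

Sheathing layers in series; stud and cavity paths in parallel between them.
R_inner = 0.016/(0.153×11.3) = 0.009254 K/W
R_stud  = 0.11/(0.14×0.099×11.3) = 0.7023 K/W
R_cav   = 0.11/(0.0519×0.901×11.3) = 0.2082 K/W
1/R_core = 1/R_stud + 1/R_cav → R_core = 0.1606 K/W
R_outer = 0.013/(0.15×11.3) = 0.00767 K/W
R_total = 0.1775 K/W
Q = ΔT/R_total = 16/0.1775

Q ≈ 90.1 W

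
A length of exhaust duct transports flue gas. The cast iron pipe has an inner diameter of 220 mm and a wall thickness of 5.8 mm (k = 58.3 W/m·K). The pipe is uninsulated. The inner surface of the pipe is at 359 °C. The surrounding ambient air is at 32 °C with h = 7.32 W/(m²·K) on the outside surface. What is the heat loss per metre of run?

Treating each annulus and film as a series resistance:
R_cast iron pipe wall = ln(115.8/110)/(2π×58.3×1) = 1.403×10^-4 K/W
R_outer film = 1/(h_o·2πr_oL) = 1/(7.32×2π×0.1158×1) = 0.1878 K/W
R_total = 0.1879 K/W
Q = ΔT/R_total = 327/0.1879

q′ ≈ 1740 W/m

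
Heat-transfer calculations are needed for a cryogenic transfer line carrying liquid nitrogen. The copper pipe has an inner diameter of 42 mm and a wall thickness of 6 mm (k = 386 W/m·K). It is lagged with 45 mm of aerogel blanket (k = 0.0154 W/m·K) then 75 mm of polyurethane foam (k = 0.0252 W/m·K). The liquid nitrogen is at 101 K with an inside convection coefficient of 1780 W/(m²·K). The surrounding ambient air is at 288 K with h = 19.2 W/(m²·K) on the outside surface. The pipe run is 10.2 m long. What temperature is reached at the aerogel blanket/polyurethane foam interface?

For a radial system each layer contributes R = ln(r_out/r_in)/(2πkL); films add R = 1/(hA).
R_inner film = 1/(h_i·2πr₁L) = 1/(1780×2π×0.021×10.2) = 4.174×10^-4 K/W
R_copper pipe wall = ln(27/21)/(2π×386×10.2) = 1.016×10^-5 K/W
R_aerogel blanket = ln(72/27)/(2π×0.0154×10.2) = 0.9938 K/W
R_polyurethane foam = ln(147/72)/(2π×0.0252×10.2) = 0.442 K/W
R_outer film = 1/(h_o·2πr_oL) = 1/(19.2×2π×0.147×10.2) = 0.005528 K/W
R_total = 1.442 K/W
Q = ΔT/R_total = 187/1.442
Q = 130 W
T_interface = T_inner + Q·ΣR(inner→interface) = 101 + 130×0.9942

T ≈ 230 K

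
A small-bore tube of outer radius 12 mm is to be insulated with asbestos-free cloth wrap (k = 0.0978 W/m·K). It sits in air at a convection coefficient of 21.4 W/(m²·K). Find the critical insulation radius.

For a cylinder r_cr = k/h = 0.0978/21.4
r_cr = 4.57 mm; since the bare radius (12 mm) is above r_cr, any added insulation will reduce heat loss.

r_cr ≈ 4.57 mm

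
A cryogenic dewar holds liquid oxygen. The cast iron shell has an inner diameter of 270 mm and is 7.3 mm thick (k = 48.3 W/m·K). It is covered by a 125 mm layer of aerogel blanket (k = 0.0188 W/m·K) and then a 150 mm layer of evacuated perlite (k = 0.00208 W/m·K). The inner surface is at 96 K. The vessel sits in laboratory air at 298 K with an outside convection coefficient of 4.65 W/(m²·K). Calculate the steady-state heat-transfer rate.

Radial (spherical) resistances in series:
R_cast iron shell = (1/0.135 − 1/0.1423)/(4π×48.3) = 6.261×10^-4 K/W
R_aerogel blanket = (1/0.1423 − 1/0.2673)/(4π×0.0188) = 13.91 K/W
R_evacuated perlite = (1/0.2673 − 1/0.4173)/(4π×0.00208) = 51.45 K/W
R_outer film = 1/(h·4πr_o²) = 1/(4.65×4π×0.4173²) = 0.09827 K/W
R_total = 65.46 K/W
Q = ΔT/R_total = 202/65.46

Q ≈ 3.09 W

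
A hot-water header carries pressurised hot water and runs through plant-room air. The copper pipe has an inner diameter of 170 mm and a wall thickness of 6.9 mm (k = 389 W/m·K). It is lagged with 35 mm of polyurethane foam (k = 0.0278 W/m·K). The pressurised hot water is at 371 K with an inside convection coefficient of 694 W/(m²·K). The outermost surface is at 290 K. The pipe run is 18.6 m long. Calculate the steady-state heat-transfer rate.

Q ≈ 814 W

Treating each annulus and film as a series resistance:
R_inner film = 1/(h_i·2πr₁L) = 1/(694×2π×0.085×18.6) = 1.451×10^-4 K/W
R_copper pipe wall = ln(91.9/85)/(2π×389×18.6) = 1.717×10^-6 K/W
R_polyurethane foam = ln(126.9/91.9)/(2π×0.0278×18.6) = 0.09933 K/W
R_total = 0.09947 K/W
Q = ΔT/R_total = 81/0.09947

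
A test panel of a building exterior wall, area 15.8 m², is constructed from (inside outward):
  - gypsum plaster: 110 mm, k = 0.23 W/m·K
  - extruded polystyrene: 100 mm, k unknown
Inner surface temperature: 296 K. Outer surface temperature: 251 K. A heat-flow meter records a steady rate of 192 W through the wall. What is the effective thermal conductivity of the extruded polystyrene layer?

Thermal resistances in series:
R_gypsum plaster = L/(kA) = 0.11/(0.23×15.8) = 0.03027 K/W
Sum of known resistances R_other = 0.03027 K/W
Total R = ΔT/Q = 45/192 = 0.2344 K/W
R_extruded polystyrene = R_total − R_other = 0.2041 K/W
k = L/(R·A) = 0.1/(0.2041×15.8)

k ≈ 0.031 W/(m·K)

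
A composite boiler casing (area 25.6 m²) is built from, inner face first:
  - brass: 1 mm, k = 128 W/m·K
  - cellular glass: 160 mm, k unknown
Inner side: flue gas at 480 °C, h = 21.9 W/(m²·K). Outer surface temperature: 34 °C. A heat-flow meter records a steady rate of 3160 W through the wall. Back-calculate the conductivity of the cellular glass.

k ≈ 0.0448 W/(m·K)

Thermal resistances in series:
R_inner film = 1/(h_i·A) = 1/(21.9×25.6) = 0.001784 K/W
R_brass = L/(kA) = 0.001/(128×25.6) = 3.052×10^-7 K/W
Sum of known resistances R_other = 0.001784 K/W
Total R = ΔT/Q = 446/3160 = 0.1411 K/W
R_cellular glass = R_total − R_other = 0.1394 K/W
k = L/(R·A) = 0.16/(0.1394×25.6)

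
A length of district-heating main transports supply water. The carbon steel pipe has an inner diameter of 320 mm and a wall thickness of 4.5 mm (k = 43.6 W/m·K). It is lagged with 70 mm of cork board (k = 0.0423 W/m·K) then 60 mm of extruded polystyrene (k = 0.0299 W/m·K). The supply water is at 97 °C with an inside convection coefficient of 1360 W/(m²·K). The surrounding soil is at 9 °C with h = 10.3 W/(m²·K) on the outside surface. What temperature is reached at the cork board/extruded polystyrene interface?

T ≈ 51.8 °C

Radial resistances (cylindrical: R_cond = ln(r_o/r_i)/(2πkL), R_conv = 1/(h·2πrL)):
R_inner film = 1/(h_i·2πr₁L) = 1/(1360×2π×0.16×1) = 7.314×10^-4 K/W
R_carbon steel pipe wall = ln(164.5/160)/(2π×43.6×1) = 1.012×10^-4 K/W
R_cork board = ln(234.5/164.5)/(2π×0.0423×1) = 1.334 K/W
R_extruded polystyrene = ln(294.5/234.5)/(2π×0.0299×1) = 1.213 K/W
R_outer film = 1/(h_o·2πr_oL) = 1/(10.3×2π×0.2945×1) = 0.05247 K/W
R_total = 2.6 K/W
Q = ΔT/R_total = 88/2.6
Q = 33.8 W/m
T_interface = T_inner − Q·ΣR(inner→interface) = 97 − 33.8×1.335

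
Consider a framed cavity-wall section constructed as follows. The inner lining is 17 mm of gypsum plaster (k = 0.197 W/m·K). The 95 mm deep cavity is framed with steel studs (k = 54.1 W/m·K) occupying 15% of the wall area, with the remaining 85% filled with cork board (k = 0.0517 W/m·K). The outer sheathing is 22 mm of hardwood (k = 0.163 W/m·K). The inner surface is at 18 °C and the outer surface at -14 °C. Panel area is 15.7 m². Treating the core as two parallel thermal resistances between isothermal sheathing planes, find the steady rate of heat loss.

Q ≈ 2160 W

Sheathing layers in series; stud and cavity paths in parallel between them.
R_inner = 0.017/(0.197×15.7) = 0.005496 K/W
R_stud  = 0.095/(54.1×0.15×15.7) = 7.457×10^-4 K/W
R_cav   = 0.095/(0.0517×0.85×15.7) = 0.1377 K/W
1/R_core = 1/R_stud + 1/R_cav → R_core = 7.416×10^-4 K/W
R_outer = 0.022/(0.163×15.7) = 0.008597 K/W
R_total = 0.01483 K/W
Q = ΔT/R_total = 32/0.01483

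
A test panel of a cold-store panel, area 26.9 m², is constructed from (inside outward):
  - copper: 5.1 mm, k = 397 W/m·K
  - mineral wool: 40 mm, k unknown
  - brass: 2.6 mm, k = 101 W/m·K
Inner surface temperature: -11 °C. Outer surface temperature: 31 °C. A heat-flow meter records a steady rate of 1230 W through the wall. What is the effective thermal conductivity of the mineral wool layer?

Thermal resistances in series:
R_copper = L/(kA) = 0.0051/(397×26.9) = 4.776×10^-7 K/W
R_brass = L/(kA) = 0.0026/(101×26.9) = 9.57×10^-7 K/W
Sum of known resistances R_other = 1.435×10^-6 K/W
Total R = ΔT/Q = 42/1230 = 0.03415 K/W
R_mineral wool = R_total − R_other = 0.03414 K/W
k = L/(R·A) = 0.04/(0.03414×26.9)

k ≈ 0.0435 W/(m·K)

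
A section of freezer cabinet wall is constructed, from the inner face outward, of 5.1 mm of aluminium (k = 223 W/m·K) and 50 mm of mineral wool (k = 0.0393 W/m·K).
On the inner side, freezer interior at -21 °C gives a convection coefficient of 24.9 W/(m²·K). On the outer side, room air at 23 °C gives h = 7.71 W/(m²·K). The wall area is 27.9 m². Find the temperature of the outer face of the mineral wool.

T ≈ 19 °C

Treating each layer as a thermal resistance in series:
R_inner film = 1/(h_i·A) = 1/(24.9×27.9) = 0.001439 K/W
R_aluminium = L/(kA) = 0.0051/(223×27.9) = 8.197×10^-7 K/W
R_mineral wool = L/(kA) = 0.05/(0.0393×27.9) = 0.0456 K/W
R_outer film = 1/(h_o·A) = 1/(7.71×27.9) = 0.004649 K/W
R_total = 0.05169 K/W;  Q = ΔT/R_total = 44/0.05169 = 851.2 W
T_interface = T_inner + Q·ΣR(inner→interface) = -21 + 851×0.04704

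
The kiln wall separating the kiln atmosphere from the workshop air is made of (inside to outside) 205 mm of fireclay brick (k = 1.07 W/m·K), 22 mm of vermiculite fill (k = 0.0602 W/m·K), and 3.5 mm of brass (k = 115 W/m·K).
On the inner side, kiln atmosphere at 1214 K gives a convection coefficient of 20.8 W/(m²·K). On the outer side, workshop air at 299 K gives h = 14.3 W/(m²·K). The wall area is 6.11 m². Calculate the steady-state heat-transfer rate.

Q ≈ 8280 W

Using the resistance-network approach (series):
R_inner film = 1/(h_i·A) = 1/(20.8×6.11) = 0.007869 K/W
R_fireclay brick = L/(kA) = 0.205/(1.07×6.11) = 0.03136 K/W
R_vermiculite fill = L/(kA) = 0.022/(0.0602×6.11) = 0.05981 K/W
R_brass = L/(kA) = 0.0035/(115×6.11) = 4.981×10^-6 K/W
R_outer film = 1/(h_o·A) = 1/(14.3×6.11) = 0.01145 K/W
R_total = 0.1105 K/W
Q = ΔT / R_total = 915 / 0.1105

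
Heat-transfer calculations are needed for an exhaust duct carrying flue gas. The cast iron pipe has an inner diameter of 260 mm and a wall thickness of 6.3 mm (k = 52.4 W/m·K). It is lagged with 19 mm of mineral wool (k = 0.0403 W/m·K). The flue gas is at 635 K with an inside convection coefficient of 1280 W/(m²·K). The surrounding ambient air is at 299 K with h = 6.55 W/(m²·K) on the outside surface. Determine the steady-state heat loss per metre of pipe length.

Cylindrical conduction, so R = ln(r₂/r₁)/(2πkL) per layer, in series:
R_inner film = 1/(h_i·2πr₁L) = 1/(1280×2π×0.13×1) = 9.565×10^-4 K/W
R_cast iron pipe wall = ln(136.3/130)/(2π×52.4×1) = 1.437×10^-4 K/W
R_mineral wool = ln(155.3/136.3)/(2π×0.0403×1) = 0.5154 K/W
R_outer film = 1/(h_o·2πr_oL) = 1/(6.55×2π×0.1553×1) = 0.1565 K/W
R_total = 0.6729 K/W
Q = ΔT/R_total = 336/0.6729

q′ ≈ 499 W/m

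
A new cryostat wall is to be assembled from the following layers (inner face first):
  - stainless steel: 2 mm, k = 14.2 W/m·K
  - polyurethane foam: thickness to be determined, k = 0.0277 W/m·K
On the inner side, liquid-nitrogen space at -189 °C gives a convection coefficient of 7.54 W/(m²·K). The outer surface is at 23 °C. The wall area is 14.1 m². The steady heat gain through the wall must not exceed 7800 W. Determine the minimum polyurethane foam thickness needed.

L ≈ 6.94 mm

Model the wall as resistances in series:
R_inner film = 1/(h_i·A) = 1/(7.54×14.1) = 0.009406 K/W
R_stainless steel = L/(kA) = 0.002/(14.2×14.1) = 9.989×10^-6 K/W
Sum of the known resistances R_other = 0.009416 K/W
Required total resistance R_tot = ΔT/Q_allow = 212/7800 = 0.02718 K/W
R_polyurethane foam = R_tot − R_other = 0.01776 K/W
L = R·k·A = 0.01776×0.0277×14.1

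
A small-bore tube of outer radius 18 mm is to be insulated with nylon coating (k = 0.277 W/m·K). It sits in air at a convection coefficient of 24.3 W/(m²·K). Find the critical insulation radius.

r_cr ≈ 11.4 mm

For a cylinder r_cr = k/h = 0.277/24.3
r_cr = 11.4 mm; since the bare radius (18 mm) is above r_cr, any added insulation will reduce heat loss.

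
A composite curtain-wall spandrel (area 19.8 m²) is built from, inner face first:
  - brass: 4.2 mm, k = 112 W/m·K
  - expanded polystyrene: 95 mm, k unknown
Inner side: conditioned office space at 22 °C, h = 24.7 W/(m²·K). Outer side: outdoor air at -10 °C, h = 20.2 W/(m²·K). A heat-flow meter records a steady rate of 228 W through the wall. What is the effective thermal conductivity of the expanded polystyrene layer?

k ≈ 0.0353 W/(m·K)

Model the wall as resistances in series:
R_inner film = 1/(h_i·A) = 1/(24.7×19.8) = 0.002045 K/W
R_brass = L/(kA) = 0.0042/(112×19.8) = 1.894×10^-6 K/W
R_outer film = 1/(h_o·A) = 1/(20.2×19.8) = 0.0025 K/W
Sum of known resistances R_other = 0.004547 K/W
Total R = ΔT/Q = 32/228 = 0.1404 K/W
R_expanded polystyrene = R_total − R_other = 0.1358 K/W
k = L/(R·A) = 0.095/(0.1358×19.8)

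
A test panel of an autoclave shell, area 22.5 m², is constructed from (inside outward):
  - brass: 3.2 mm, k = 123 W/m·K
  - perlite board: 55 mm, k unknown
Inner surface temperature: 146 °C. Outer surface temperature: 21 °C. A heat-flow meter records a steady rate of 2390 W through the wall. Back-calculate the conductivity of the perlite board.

k ≈ 0.0467 W/(m·K)

Using the resistance-network approach (series):
R_brass = L/(kA) = 0.0032/(123×22.5) = 1.156×10^-6 K/W
Sum of known resistances R_other = 1.156×10^-6 K/W
Total R = ΔT/Q = 125/2390 = 0.0523 K/W
R_perlite board = R_total − R_other = 0.0523 K/W
k = L/(R·A) = 0.055/(0.0523×22.5)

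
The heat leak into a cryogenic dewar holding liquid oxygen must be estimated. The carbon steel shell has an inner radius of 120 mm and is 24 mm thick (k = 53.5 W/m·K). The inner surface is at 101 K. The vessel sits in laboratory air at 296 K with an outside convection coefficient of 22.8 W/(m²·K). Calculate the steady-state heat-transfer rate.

Spherical conduction: R = (1/r_in − 1/r_out)/(4πk) per layer; series-sum.
R_carbon steel shell = (1/0.12 − 1/0.144)/(4π×53.5) = 0.002066 K/W
R_outer film = 1/(h·4πr_o²) = 1/(22.8×4π×0.144²) = 0.1683 K/W
R_total = 0.1704 K/W
Q = ΔT/R_total = 195/0.1704

Q ≈ 1140 W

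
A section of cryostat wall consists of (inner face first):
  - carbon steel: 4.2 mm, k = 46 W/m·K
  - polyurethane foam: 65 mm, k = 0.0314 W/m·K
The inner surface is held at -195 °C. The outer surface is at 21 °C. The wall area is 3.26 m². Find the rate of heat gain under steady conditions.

Q ≈ 340 W

Thermal resistances in series:
R_carbon steel = L/(kA) = 0.0042/(46×3.26) = 2.801×10^-5 K/W
R_polyurethane foam = L/(kA) = 0.065/(0.0314×3.26) = 0.635 K/W
R_total = 0.635 K/W
Q = ΔT / R_total = 216 / 0.635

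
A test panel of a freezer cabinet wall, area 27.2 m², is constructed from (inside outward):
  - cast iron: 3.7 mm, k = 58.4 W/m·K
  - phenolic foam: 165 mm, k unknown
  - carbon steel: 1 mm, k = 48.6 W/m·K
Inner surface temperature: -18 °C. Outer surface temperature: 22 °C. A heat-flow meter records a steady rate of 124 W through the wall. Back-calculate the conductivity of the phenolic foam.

Treating each layer as a thermal resistance in series:
R_cast iron = L/(kA) = 0.0037/(58.4×27.2) = 2.329×10^-6 K/W
R_carbon steel = L/(kA) = 0.001/(48.6×27.2) = 7.565×10^-7 K/W
Sum of known resistances R_other = 3.086×10^-6 K/W
Total R = ΔT/Q = 40/124 = 0.3226 K/W
R_phenolic foam = R_total − R_other = 0.3226 K/W
k = L/(R·A) = 0.165/(0.3226×27.2)

k ≈ 0.0188 W/(m·K)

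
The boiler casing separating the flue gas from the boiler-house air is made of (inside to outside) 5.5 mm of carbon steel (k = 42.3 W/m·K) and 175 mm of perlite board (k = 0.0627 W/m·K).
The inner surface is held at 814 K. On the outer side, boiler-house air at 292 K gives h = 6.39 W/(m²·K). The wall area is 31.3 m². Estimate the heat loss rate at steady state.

Q ≈ 5540 W

Treating each layer as a thermal resistance in series:
R_carbon steel = L/(kA) = 0.0055/(42.3×31.3) = 4.154×10^-6 K/W
R_perlite board = L/(kA) = 0.175/(0.0627×31.3) = 0.08917 K/W
R_outer film = 1/(h_o·A) = 1/(6.39×31.3) = 0.005 K/W
R_total = 0.09418 K/W
Q = ΔT / R_total = 522 / 0.09418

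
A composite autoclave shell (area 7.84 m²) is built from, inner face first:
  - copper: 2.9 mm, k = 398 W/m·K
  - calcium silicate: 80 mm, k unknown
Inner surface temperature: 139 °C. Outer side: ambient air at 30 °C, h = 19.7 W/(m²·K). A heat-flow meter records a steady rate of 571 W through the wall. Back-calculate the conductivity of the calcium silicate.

k ≈ 0.0553 W/(m·K)

Using the resistance-network approach (series):
R_copper = L/(kA) = 0.0029/(398×7.84) = 9.294×10^-7 K/W
R_outer film = 1/(h_o·A) = 1/(19.7×7.84) = 0.006475 K/W
Sum of known resistances R_other = 0.006476 K/W
Total R = ΔT/Q = 109/571 = 0.1909 K/W
R_calcium silicate = R_total − R_other = 0.1844 K/W
k = L/(R·A) = 0.08/(0.1844×7.84)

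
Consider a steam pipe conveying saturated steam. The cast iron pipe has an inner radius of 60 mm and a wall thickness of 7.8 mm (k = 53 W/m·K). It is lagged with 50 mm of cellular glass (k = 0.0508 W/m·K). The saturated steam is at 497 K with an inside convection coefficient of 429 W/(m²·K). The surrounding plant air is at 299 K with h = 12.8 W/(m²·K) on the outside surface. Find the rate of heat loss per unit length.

q′ ≈ 107 W/m

Radial resistances (cylindrical: R_cond = ln(r_o/r_i)/(2πkL), R_conv = 1/(h·2πrL)):
R_inner film = 1/(h_i·2πr₁L) = 1/(429×2π×0.06×1) = 0.006183 K/W
R_cast iron pipe wall = ln(67.8/60)/(2π×53×1) = 3.67×10^-4 K/W
R_cellular glass = ln(117.8/67.8)/(2π×0.0508×1) = 1.731 K/W
R_outer film = 1/(h_o·2πr_oL) = 1/(12.8×2π×0.1178×1) = 0.1056 K/W
R_total = 1.843 K/W
Q = ΔT/R_total = 198/1.843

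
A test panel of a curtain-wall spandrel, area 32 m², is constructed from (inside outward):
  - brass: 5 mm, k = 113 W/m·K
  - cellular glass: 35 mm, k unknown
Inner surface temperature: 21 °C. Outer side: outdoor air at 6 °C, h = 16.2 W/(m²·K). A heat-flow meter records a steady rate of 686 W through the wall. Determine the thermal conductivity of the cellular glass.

k ≈ 0.0549 W/(m·K)

Treating each layer as a thermal resistance in series:
R_brass = L/(kA) = 0.005/(113×32) = 1.383×10^-6 K/W
R_outer film = 1/(h_o·A) = 1/(16.2×32) = 0.001929 K/W
Sum of known resistances R_other = 0.00193 K/W
Total R = ΔT/Q = 15/686 = 0.02187 K/W
R_cellular glass = R_total − R_other = 0.01994 K/W
k = L/(R·A) = 0.035/(0.01994×32)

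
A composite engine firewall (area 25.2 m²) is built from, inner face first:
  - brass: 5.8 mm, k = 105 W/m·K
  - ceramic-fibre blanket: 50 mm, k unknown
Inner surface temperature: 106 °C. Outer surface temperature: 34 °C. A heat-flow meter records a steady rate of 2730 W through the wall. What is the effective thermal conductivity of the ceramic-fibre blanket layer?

k ≈ 0.0752 W/(m·K)

Series thermal resistances:
R_brass = L/(kA) = 0.0058/(105×25.2) = 2.192×10^-6 K/W
Sum of known resistances R_other = 2.192×10^-6 K/W
Total R = ΔT/Q = 72/2730 = 0.02637 K/W
R_ceramic-fibre blanket = R_total − R_other = 0.02637 K/W
k = L/(R·A) = 0.05/(0.02637×25.2)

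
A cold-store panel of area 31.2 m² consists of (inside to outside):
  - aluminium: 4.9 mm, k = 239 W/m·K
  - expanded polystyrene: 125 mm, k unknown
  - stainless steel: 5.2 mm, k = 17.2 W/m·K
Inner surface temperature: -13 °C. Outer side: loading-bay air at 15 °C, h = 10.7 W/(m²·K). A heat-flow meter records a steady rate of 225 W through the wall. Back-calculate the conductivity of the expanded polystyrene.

Model the wall as resistances in series:
R_aluminium = L/(kA) = 0.0049/(239×31.2) = 6.571×10^-7 K/W
R_stainless steel = L/(kA) = 0.0052/(17.2×31.2) = 9.69×10^-6 K/W
R_outer film = 1/(h_o·A) = 1/(10.7×31.2) = 0.002995 K/W
Sum of known resistances R_other = 0.003006 K/W
Total R = ΔT/Q = 28/225 = 0.1244 K/W
R_expanded polystyrene = R_total − R_other = 0.1214 K/W
k = L/(R·A) = 0.125/(0.1214×31.2)

k ≈ 0.033 W/(m·K)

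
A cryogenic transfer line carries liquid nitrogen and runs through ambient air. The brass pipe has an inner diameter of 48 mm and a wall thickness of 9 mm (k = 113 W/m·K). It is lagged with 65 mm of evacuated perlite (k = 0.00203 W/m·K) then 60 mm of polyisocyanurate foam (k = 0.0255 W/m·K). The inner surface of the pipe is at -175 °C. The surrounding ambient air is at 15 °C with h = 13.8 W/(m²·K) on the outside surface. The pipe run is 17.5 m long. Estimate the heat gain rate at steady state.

Q ≈ 37.6 W

Cylindrical conduction, so R = ln(r₂/r₁)/(2πkL) per layer, in series:
R_brass pipe wall = ln(33/24)/(2π×113×17.5) = 2.563×10^-5 K/W
R_evacuated perlite = ln(98/33)/(2π×0.00203×17.5) = 4.876 K/W
R_polyisocyanurate foam = ln(158/98)/(2π×0.0255×17.5) = 0.1703 K/W
R_outer film = 1/(h_o·2πr_oL) = 1/(13.8×2π×0.158×17.5) = 0.004171 K/W
R_total = 5.051 K/W
Q = ΔT/R_total = 190/5.051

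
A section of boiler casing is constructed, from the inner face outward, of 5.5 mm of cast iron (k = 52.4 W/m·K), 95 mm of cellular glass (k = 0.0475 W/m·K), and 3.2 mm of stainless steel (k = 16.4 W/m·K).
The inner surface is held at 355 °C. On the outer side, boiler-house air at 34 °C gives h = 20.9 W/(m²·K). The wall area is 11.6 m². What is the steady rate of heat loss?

Series thermal resistances:
R_cast iron = L/(kA) = 0.0055/(52.4×11.6) = 9.048×10^-6 K/W
R_cellular glass = L/(kA) = 0.095/(0.0475×11.6) = 0.1724 K/W
R_stainless steel = L/(kA) = 0.0032/(16.4×11.6) = 1.682×10^-5 K/W
R_outer film = 1/(h_o·A) = 1/(20.9×11.6) = 0.004125 K/W
R_total = 0.1766 K/W
Q = ΔT / R_total = 321 / 0.1766

Q ≈ 1820 W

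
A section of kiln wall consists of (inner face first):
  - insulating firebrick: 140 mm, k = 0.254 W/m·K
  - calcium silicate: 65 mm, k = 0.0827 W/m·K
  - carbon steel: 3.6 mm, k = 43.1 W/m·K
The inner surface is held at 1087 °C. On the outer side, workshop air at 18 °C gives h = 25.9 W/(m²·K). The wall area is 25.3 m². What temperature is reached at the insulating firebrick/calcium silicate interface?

T ≈ 659 °C

Treating each layer as a thermal resistance in series:
R_insulating firebrick = L/(kA) = 0.14/(0.254×25.3) = 0.02179 K/W
R_calcium silicate = L/(kA) = 0.065/(0.0827×25.3) = 0.03107 K/W
R_carbon steel = L/(kA) = 0.0036/(43.1×25.3) = 3.301×10^-6 K/W
R_outer film = 1/(h_o·A) = 1/(25.9×25.3) = 0.001526 K/W
R_total = 0.05438 K/W;  Q = ΔT/R_total = 1069/0.05438 = 19660 W
T_interface = T_inner − Q·ΣR(inner→interface) = 1087 − 19700×0.02179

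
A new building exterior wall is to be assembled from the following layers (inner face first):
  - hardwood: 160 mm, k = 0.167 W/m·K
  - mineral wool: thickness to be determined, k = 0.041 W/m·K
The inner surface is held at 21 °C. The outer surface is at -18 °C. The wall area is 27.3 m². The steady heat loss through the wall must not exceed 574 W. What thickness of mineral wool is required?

Model the wall as resistances in series:
R_hardwood = L/(kA) = 0.16/(0.167×27.3) = 0.03509 K/W
Sum of the known resistances R_other = 0.03509 K/W
Required total resistance R_tot = ΔT/Q_allow = 39/574 = 0.06794 K/W
R_mineral wool = R_tot − R_other = 0.03285 K/W
L = R·k·A = 0.03285×0.041×27.3

L ≈ 36.8 mm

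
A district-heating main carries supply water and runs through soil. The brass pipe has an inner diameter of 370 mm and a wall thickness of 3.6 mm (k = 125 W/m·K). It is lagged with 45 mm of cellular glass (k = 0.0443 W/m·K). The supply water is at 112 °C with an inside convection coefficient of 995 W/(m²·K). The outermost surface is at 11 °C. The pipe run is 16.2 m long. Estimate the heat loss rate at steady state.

Q ≈ 2130 W

Treating each annulus and film as a series resistance:
R_inner film = 1/(h_i·2πr₁L) = 1/(995×2π×0.185×16.2) = 5.337×10^-5 K/W
R_brass pipe wall = ln(188.6/185)/(2π×125×16.2) = 1.515×10^-6 K/W
R_cellular glass = ln(233.6/188.6)/(2π×0.0443×16.2) = 0.04745 K/W
R_total = 0.04751 K/W
Q = ΔT/R_total = 101/0.04751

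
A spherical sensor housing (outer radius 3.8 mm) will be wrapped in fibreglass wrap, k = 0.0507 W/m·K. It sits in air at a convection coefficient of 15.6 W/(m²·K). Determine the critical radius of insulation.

r_cr ≈ 6.5 mm

For a sphere r_cr = 2k/h = 2×0.0507/15.6
r_cr = 6.5 mm; since the bare radius (3.8 mm) is below r_cr, adding a thin layer of insulation will *increase* heat loss.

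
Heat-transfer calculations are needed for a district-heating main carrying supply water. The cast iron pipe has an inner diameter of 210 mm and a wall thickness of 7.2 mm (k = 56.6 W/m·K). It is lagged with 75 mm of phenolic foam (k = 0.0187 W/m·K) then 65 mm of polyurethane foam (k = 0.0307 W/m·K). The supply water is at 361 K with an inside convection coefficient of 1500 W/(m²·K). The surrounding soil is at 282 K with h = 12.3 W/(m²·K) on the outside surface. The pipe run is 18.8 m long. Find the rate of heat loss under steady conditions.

For a radial system each layer contributes R = ln(r_out/r_in)/(2πkL); films add R = 1/(hA).
R_inner film = 1/(h_i·2πr₁L) = 1/(1500×2π×0.105×18.8) = 5.375×10^-5 K/W
R_cast iron pipe wall = ln(112.2/105)/(2π×56.6×18.8) = 9.92×10^-6 K/W
R_phenolic foam = ln(187.2/112.2)/(2π×0.0187×18.8) = 0.2317 K/W
R_polyurethane foam = ln(252.2/187.2)/(2π×0.0307×18.8) = 0.08219 K/W
R_outer film = 1/(h_o·2πr_oL) = 1/(12.3×2π×0.2522×18.8) = 0.002729 K/W
R_total = 0.3167 K/W
Q = ΔT/R_total = 79/0.3167

Q ≈ 249 W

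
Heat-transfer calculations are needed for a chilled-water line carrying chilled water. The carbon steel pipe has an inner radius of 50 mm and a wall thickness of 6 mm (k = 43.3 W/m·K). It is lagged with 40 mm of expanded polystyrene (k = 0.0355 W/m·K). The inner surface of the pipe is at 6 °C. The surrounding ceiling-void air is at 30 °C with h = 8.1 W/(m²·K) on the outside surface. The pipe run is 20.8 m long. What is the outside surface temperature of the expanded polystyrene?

Radial resistances (cylindrical: R_cond = ln(r_o/r_i)/(2πkL), R_conv = 1/(h·2πrL)):
R_carbon steel pipe wall = ln(56/50)/(2π×43.3×20.8) = 2.003×10^-5 K/W
R_expanded polystyrene = ln(96/56)/(2π×0.0355×20.8) = 0.1162 K/W
R_outer film = 1/(h_o·2πr_oL) = 1/(8.1×2π×0.096×20.8) = 0.00984 K/W
R_total = 0.126 K/W
Q = ΔT/R_total = 24/0.126
Q = 190 W
T_interface = T_inner + Q·ΣR(inner→interface) = 6 + 190×0.1162

T ≈ 28.1 °C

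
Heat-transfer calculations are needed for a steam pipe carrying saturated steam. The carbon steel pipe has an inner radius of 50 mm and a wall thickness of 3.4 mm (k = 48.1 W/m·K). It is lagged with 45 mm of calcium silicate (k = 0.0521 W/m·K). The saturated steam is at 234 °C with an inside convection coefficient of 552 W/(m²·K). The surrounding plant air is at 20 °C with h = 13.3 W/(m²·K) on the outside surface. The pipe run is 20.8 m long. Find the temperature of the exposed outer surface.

Radial resistances (cylindrical: R_cond = ln(r_o/r_i)/(2πkL), R_conv = 1/(h·2πrL)):
R_inner film = 1/(h_i·2πr₁L) = 1/(552×2π×0.05×20.8) = 2.772×10^-4 K/W
R_carbon steel pipe wall = ln(53.4/50)/(2π×48.1×20.8) = 1.047×10^-5 K/W
R_calcium silicate = ln(98.4/53.4)/(2π×0.0521×20.8) = 0.08977 K/W
R_outer film = 1/(h_o·2πr_oL) = 1/(13.3×2π×0.0984×20.8) = 0.005847 K/W
R_total = 0.0959 K/W
Q = ΔT/R_total = 214/0.0959
Q = 2230 W
T_interface = T_inner − Q·ΣR(inner→interface) = 234 − 2230×0.09006

T ≈ 33 °C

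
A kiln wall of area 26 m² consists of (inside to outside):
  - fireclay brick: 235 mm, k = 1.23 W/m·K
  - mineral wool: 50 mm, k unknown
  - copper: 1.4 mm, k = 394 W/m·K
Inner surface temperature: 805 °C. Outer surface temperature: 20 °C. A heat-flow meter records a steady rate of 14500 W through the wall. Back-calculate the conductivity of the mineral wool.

k ≈ 0.0411 W/(m·K)

Series thermal resistances:
R_fireclay brick = L/(kA) = 0.235/(1.23×26) = 0.007348 K/W
R_copper = L/(kA) = 0.0014/(394×26) = 1.367×10^-7 K/W
Sum of known resistances R_other = 0.007348 K/W
Total R = ΔT/Q = 785/14500 = 0.05414 K/W
R_mineral wool = R_total − R_other = 0.04679 K/W
k = L/(R·A) = 0.05/(0.04679×26)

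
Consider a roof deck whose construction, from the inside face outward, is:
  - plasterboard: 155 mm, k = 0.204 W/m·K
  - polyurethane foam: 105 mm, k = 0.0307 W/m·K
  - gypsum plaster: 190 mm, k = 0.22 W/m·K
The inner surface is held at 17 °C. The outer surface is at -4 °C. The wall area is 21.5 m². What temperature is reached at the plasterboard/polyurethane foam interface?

T ≈ 13.8 °C

Using the resistance-network approach (series):
R_plasterboard = L/(kA) = 0.155/(0.204×21.5) = 0.03534 K/W
R_polyurethane foam = L/(kA) = 0.105/(0.0307×21.5) = 0.1591 K/W
R_gypsum plaster = L/(kA) = 0.19/(0.22×21.5) = 0.04017 K/W
R_total = 0.2346 K/W;  Q = ΔT/R_total = 21/0.2346 = 89.52 W
T_interface = T_inner − Q·ΣR(inner→interface) = 17 − 89.5×0.03534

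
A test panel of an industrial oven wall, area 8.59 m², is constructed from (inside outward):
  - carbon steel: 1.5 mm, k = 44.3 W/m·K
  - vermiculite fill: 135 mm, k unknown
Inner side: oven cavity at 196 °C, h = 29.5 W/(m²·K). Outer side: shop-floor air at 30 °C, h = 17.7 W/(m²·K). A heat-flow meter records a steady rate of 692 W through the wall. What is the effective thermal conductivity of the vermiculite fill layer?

Thermal resistances in series:
R_inner film = 1/(h_i·A) = 1/(29.5×8.59) = 0.003946 K/W
R_carbon steel = L/(kA) = 0.0015/(44.3×8.59) = 3.942×10^-6 K/W
R_outer film = 1/(h_o·A) = 1/(17.7×8.59) = 0.006577 K/W
Sum of known resistances R_other = 0.01053 K/W
Total R = ΔT/Q = 166/692 = 0.2399 K/W
R_vermiculite fill = R_total − R_other = 0.2294 K/W
k = L/(R·A) = 0.135/(0.2294×8.59)

k ≈ 0.0685 W/(m·K)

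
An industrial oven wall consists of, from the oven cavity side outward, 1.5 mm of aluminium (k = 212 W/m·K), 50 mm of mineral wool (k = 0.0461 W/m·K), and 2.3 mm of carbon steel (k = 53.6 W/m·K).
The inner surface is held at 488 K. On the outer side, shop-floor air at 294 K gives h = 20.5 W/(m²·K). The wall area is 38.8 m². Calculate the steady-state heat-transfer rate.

Q ≈ 6640 W

Series thermal resistances:
R_aluminium = L/(kA) = 0.0015/(212×38.8) = 1.824×10^-7 K/W
R_mineral wool = L/(kA) = 0.05/(0.0461×38.8) = 0.02795 K/W
R_carbon steel = L/(kA) = 0.0023/(53.6×38.8) = 1.106×10^-6 K/W
R_outer film = 1/(h_o·A) = 1/(20.5×38.8) = 0.001257 K/W
R_total = 0.02921 K/W
Q = ΔT / R_total = 194 / 0.02921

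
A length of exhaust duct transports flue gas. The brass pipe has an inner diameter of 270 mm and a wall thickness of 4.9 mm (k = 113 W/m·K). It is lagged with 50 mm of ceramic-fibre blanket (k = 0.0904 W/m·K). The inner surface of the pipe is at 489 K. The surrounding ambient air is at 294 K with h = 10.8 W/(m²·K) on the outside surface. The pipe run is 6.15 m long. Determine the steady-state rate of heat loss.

For a radial system each layer contributes R = ln(r_out/r_in)/(2πkL); films add R = 1/(hA).
R_brass pipe wall = ln(139.9/135)/(2π×113×6.15) = 8.165×10^-6 K/W
R_ceramic-fibre blanket = ln(189.9/139.9)/(2π×0.0904×6.15) = 0.08748 K/W
R_outer film = 1/(h_o·2πr_oL) = 1/(10.8×2π×0.1899×6.15) = 0.01262 K/W
R_total = 0.1001 K/W
Q = ΔT/R_total = 195/0.1001

Q ≈ 1950 W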